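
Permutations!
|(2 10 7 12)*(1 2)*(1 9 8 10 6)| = 15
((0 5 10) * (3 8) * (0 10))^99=(10)(0 5)(3 8)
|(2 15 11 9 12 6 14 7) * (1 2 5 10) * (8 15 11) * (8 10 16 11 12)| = 13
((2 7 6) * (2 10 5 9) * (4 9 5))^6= ((2 7 6 10 4 9))^6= (10)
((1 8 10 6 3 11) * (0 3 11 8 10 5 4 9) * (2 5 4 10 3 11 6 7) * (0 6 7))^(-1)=(0 10 5 2 7 6 9 4 8 3 1 11)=((0 11 1 3 8 4 9 6 7 2 5 10))^(-1)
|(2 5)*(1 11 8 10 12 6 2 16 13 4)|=11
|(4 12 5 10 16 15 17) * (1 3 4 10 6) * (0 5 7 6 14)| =|(0 5 14)(1 3 4 12 7 6)(10 16 15 17)| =12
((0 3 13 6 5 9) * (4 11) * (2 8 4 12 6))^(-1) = ((0 3 13 2 8 4 11 12 6 5 9))^(-1) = (0 9 5 6 12 11 4 8 2 13 3)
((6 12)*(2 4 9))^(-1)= (2 9 4)(6 12)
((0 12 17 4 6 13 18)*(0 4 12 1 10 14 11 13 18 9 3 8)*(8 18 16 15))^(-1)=(0 8 15 16 6 4 18 3 9 13 11 14 10 1)(12 17)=((0 1 10 14 11 13 9 3 18 4 6 16 15 8)(12 17))^(-1)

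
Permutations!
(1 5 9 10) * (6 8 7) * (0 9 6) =[9, 5, 2, 3, 4, 6, 8, 0, 7, 10, 1] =(0 9 10 1 5 6 8 7)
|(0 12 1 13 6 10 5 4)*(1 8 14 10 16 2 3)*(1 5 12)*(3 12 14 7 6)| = |(0 1 13 3 5 4)(2 12 8 7 6 16)(10 14)| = 6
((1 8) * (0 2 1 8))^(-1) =((8)(0 2 1))^(-1) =(8)(0 1 2)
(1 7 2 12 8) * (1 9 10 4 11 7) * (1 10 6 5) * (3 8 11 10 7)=(1 7 2 12 11 3 8 9 6 5)(4 10)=[0, 7, 12, 8, 10, 1, 5, 2, 9, 6, 4, 3, 11]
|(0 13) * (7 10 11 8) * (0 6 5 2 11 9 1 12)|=12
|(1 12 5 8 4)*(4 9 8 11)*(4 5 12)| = |(12)(1 4)(5 11)(8 9)| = 2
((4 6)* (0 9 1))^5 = ((0 9 1)(4 6))^5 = (0 1 9)(4 6)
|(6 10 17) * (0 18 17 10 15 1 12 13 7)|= |(0 18 17 6 15 1 12 13 7)|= 9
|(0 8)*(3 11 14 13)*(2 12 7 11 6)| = |(0 8)(2 12 7 11 14 13 3 6)| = 8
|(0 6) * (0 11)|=|(0 6 11)|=3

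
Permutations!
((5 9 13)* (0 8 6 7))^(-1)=((0 8 6 7)(5 9 13))^(-1)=(0 7 6 8)(5 13 9)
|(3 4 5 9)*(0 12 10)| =12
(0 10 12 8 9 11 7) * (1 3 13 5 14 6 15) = (0 10 12 8 9 11 7)(1 3 13 5 14 6 15) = [10, 3, 2, 13, 4, 14, 15, 0, 9, 11, 12, 7, 8, 5, 6, 1]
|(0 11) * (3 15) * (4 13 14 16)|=|(0 11)(3 15)(4 13 14 16)|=4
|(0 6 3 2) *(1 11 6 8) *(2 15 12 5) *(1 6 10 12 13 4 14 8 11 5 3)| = |(0 11 10 12 3 15 13 4 14 8 6 1 5 2)| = 14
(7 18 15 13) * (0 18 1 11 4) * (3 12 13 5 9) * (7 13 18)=(0 7 1 11 4)(3 12 18 15 5 9)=[7, 11, 2, 12, 0, 9, 6, 1, 8, 3, 10, 4, 18, 13, 14, 5, 16, 17, 15]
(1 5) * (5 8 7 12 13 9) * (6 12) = (1 8 7 6 12 13 9 5) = [0, 8, 2, 3, 4, 1, 12, 6, 7, 5, 10, 11, 13, 9]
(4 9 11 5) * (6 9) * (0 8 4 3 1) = (0 8 4 6 9 11 5 3 1) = [8, 0, 2, 1, 6, 3, 9, 7, 4, 11, 10, 5]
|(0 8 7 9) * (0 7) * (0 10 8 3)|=2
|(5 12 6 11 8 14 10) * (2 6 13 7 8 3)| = 28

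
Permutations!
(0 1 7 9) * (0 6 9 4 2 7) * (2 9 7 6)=(0 1)(2 6 7 4 9)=[1, 0, 6, 3, 9, 5, 7, 4, 8, 2]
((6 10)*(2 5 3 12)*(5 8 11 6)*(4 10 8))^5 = (2 12 3 5 10 4)(6 11 8)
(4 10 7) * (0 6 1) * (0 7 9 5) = (0 6 1 7 4 10 9 5) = [6, 7, 2, 3, 10, 0, 1, 4, 8, 5, 9]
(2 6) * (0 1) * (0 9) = [1, 9, 6, 3, 4, 5, 2, 7, 8, 0] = (0 1 9)(2 6)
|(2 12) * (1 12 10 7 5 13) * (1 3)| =|(1 12 2 10 7 5 13 3)| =8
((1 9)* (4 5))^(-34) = ((1 9)(4 5))^(-34) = (9)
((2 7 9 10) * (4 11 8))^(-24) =((2 7 9 10)(4 11 8))^(-24) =(11)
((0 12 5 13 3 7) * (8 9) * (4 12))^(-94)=(0 13 4 3 12 7 5)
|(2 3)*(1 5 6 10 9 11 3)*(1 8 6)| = 14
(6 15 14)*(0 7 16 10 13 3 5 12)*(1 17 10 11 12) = [7, 17, 2, 5, 4, 1, 15, 16, 8, 9, 13, 12, 0, 3, 6, 14, 11, 10] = (0 7 16 11 12)(1 17 10 13 3 5)(6 15 14)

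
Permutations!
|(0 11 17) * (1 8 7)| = |(0 11 17)(1 8 7)| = 3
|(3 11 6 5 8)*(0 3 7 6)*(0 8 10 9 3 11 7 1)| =|(0 11 8 1)(3 7 6 5 10 9)| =12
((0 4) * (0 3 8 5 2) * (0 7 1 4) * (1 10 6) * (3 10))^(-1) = (1 6 10 4)(2 5 8 3 7)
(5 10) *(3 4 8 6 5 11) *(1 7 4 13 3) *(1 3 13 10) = [0, 7, 2, 10, 8, 1, 5, 4, 6, 9, 11, 3, 12, 13] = (13)(1 7 4 8 6 5)(3 10 11)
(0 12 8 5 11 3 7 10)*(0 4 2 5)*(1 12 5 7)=(0 5 11 3 1 12 8)(2 7 10 4)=[5, 12, 7, 1, 2, 11, 6, 10, 0, 9, 4, 3, 8]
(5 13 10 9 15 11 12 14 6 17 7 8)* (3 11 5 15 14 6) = [0, 1, 2, 11, 4, 13, 17, 8, 15, 14, 9, 12, 6, 10, 3, 5, 16, 7] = (3 11 12 6 17 7 8 15 5 13 10 9 14)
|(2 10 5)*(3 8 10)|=5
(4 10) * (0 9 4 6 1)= (0 9 4 10 6 1)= [9, 0, 2, 3, 10, 5, 1, 7, 8, 4, 6]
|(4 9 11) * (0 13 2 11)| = |(0 13 2 11 4 9)| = 6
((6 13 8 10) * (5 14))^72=(14)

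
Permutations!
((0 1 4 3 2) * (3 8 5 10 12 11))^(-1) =((0 1 4 8 5 10 12 11 3 2))^(-1) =(0 2 3 11 12 10 5 8 4 1)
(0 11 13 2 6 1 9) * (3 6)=(0 11 13 2 3 6 1 9)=[11, 9, 3, 6, 4, 5, 1, 7, 8, 0, 10, 13, 12, 2]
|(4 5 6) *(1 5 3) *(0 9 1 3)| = |(0 9 1 5 6 4)| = 6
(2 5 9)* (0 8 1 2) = (0 8 1 2 5 9) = [8, 2, 5, 3, 4, 9, 6, 7, 1, 0]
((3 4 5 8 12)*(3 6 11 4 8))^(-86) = (3 4 6 8 5 11 12)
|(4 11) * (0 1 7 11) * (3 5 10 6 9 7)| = |(0 1 3 5 10 6 9 7 11 4)| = 10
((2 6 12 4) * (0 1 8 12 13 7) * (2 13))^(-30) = (0 13 12 1 7 4 8)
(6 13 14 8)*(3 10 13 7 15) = (3 10 13 14 8 6 7 15) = [0, 1, 2, 10, 4, 5, 7, 15, 6, 9, 13, 11, 12, 14, 8, 3]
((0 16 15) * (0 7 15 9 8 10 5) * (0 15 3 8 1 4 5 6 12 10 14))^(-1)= (0 14 8 3 7 15 5 4 1 9 16)(6 10 12)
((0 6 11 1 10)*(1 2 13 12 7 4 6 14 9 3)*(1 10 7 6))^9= ((0 14 9 3 10)(1 7 4)(2 13 12 6 11))^9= (0 10 3 9 14)(2 11 6 12 13)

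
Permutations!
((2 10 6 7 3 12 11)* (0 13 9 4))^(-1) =((0 13 9 4)(2 10 6 7 3 12 11))^(-1) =(0 4 9 13)(2 11 12 3 7 6 10)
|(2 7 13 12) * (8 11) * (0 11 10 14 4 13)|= |(0 11 8 10 14 4 13 12 2 7)|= 10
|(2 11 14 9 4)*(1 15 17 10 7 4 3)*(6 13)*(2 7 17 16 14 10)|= 12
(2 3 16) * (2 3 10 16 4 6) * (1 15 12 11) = (1 15 12 11)(2 10 16 3 4 6) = [0, 15, 10, 4, 6, 5, 2, 7, 8, 9, 16, 1, 11, 13, 14, 12, 3]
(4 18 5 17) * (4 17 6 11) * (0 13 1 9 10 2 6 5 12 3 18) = (0 13 1 9 10 2 6 11 4)(3 18 12) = [13, 9, 6, 18, 0, 5, 11, 7, 8, 10, 2, 4, 3, 1, 14, 15, 16, 17, 12]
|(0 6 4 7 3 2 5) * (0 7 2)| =7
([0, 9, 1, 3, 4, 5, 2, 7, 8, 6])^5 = [0, 9, 1, 3, 4, 5, 2, 7, 8, 6]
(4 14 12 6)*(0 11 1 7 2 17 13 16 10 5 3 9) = (0 11 1 7 2 17 13 16 10 5 3 9)(4 14 12 6) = [11, 7, 17, 9, 14, 3, 4, 2, 8, 0, 5, 1, 6, 16, 12, 15, 10, 13]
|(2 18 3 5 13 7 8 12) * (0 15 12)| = 10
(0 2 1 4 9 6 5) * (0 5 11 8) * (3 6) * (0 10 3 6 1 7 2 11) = [11, 4, 7, 1, 9, 5, 0, 2, 10, 6, 3, 8] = (0 11 8 10 3 1 4 9 6)(2 7)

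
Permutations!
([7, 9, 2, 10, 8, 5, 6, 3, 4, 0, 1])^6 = (10)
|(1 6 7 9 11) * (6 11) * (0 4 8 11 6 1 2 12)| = |(0 4 8 11 2 12)(1 6 7 9)| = 12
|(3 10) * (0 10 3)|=|(0 10)|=2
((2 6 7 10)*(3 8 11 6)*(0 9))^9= (0 9)(2 8 6 10 3 11 7)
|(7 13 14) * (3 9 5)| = 3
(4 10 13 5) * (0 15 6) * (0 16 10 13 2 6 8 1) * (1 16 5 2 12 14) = (0 15 8 16 10 12 14 1)(2 6 5 4 13) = [15, 0, 6, 3, 13, 4, 5, 7, 16, 9, 12, 11, 14, 2, 1, 8, 10]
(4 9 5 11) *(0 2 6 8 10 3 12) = (0 2 6 8 10 3 12)(4 9 5 11) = [2, 1, 6, 12, 9, 11, 8, 7, 10, 5, 3, 4, 0]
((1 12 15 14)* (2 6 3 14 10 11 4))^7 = ((1 12 15 10 11 4 2 6 3 14))^7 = (1 6 11 12 3 4 15 14 2 10)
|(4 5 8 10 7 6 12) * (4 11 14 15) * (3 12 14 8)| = |(3 12 11 8 10 7 6 14 15 4 5)| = 11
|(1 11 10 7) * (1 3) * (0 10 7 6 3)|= |(0 10 6 3 1 11 7)|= 7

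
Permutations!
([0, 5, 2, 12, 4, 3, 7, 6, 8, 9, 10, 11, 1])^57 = (1 5 3 12)(6 7)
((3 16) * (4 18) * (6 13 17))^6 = (18)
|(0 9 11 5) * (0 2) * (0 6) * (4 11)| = 7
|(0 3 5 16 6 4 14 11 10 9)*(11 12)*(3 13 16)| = 10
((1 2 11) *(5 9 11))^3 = ((1 2 5 9 11))^3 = (1 9 2 11 5)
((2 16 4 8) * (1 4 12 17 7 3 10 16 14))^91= (1 4 8 2 14)(3 10 16 12 17 7)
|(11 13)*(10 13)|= |(10 13 11)|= 3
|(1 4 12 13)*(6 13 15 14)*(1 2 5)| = |(1 4 12 15 14 6 13 2 5)| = 9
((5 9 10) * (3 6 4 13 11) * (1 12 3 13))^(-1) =(1 4 6 3 12)(5 10 9)(11 13)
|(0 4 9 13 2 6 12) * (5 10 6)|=|(0 4 9 13 2 5 10 6 12)|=9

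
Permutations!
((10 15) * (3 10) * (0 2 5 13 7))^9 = ((0 2 5 13 7)(3 10 15))^9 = (15)(0 7 13 5 2)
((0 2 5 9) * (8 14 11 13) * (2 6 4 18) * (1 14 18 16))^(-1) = (0 9 5 2 18 8 13 11 14 1 16 4 6)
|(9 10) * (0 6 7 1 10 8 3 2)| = 9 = |(0 6 7 1 10 9 8 3 2)|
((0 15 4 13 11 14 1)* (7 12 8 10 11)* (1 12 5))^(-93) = ((0 15 4 13 7 5 1)(8 10 11 14 12))^(-93) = (0 5 13 15 1 7 4)(8 11 12 10 14)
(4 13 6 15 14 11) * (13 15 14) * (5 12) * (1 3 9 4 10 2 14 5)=(1 3 9 4 15 13 6 5 12)(2 14 11 10)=[0, 3, 14, 9, 15, 12, 5, 7, 8, 4, 2, 10, 1, 6, 11, 13]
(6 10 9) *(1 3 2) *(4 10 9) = (1 3 2)(4 10)(6 9) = [0, 3, 1, 2, 10, 5, 9, 7, 8, 6, 4]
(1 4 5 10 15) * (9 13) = (1 4 5 10 15)(9 13) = [0, 4, 2, 3, 5, 10, 6, 7, 8, 13, 15, 11, 12, 9, 14, 1]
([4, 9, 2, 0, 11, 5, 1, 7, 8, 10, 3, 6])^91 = [6, 3, 2, 11, 1, 5, 10, 7, 8, 0, 4, 9]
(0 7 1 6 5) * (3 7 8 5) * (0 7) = (0 8 5 7 1 6 3) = [8, 6, 2, 0, 4, 7, 3, 1, 5]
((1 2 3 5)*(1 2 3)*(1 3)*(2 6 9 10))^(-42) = ((2 3 5 6 9 10))^(-42) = (10)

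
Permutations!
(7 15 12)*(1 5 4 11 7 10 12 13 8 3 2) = (1 5 4 11 7 15 13 8 3 2)(10 12) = [0, 5, 1, 2, 11, 4, 6, 15, 3, 9, 12, 7, 10, 8, 14, 13]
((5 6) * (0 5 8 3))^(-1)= (0 3 8 6 5)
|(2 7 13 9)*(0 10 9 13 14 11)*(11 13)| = |(0 10 9 2 7 14 13 11)| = 8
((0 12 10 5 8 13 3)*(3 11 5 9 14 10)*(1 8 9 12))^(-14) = ((0 1 8 13 11 5 9 14 10 12 3))^(-14) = (0 10 5 8 3 14 11 1 12 9 13)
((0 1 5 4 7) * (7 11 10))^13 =((0 1 5 4 11 10 7))^13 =(0 7 10 11 4 5 1)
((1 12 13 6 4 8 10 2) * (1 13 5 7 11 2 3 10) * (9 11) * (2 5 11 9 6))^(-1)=(1 8 4 6 7 5 11 12)(2 13)(3 10)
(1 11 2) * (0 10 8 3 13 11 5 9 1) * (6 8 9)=(0 10 9 1 5 6 8 3 13 11 2)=[10, 5, 0, 13, 4, 6, 8, 7, 3, 1, 9, 2, 12, 11]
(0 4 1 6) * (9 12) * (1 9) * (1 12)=(12)(0 4 9 1 6)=[4, 6, 2, 3, 9, 5, 0, 7, 8, 1, 10, 11, 12]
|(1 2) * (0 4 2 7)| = 5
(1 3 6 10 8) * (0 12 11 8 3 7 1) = [12, 7, 2, 6, 4, 5, 10, 1, 0, 9, 3, 8, 11] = (0 12 11 8)(1 7)(3 6 10)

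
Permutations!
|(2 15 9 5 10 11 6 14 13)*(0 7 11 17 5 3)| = |(0 7 11 6 14 13 2 15 9 3)(5 10 17)| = 30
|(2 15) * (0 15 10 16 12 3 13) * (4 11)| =8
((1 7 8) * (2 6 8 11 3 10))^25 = (1 7 11 3 10 2 6 8)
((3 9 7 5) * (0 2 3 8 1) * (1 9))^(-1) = ((0 2 3 1)(5 8 9 7))^(-1) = (0 1 3 2)(5 7 9 8)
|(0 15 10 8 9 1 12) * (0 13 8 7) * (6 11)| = |(0 15 10 7)(1 12 13 8 9)(6 11)| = 20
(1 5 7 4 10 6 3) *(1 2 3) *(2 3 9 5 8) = [0, 8, 9, 3, 10, 7, 1, 4, 2, 5, 6] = (1 8 2 9 5 7 4 10 6)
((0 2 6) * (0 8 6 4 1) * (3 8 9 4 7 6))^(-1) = (0 1 4 9 6 7 2)(3 8)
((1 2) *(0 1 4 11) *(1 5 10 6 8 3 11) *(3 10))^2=(0 3)(1 4 2)(5 11)(6 10 8)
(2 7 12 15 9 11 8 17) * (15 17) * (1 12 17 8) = (1 12 8 15 9 11)(2 7 17) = [0, 12, 7, 3, 4, 5, 6, 17, 15, 11, 10, 1, 8, 13, 14, 9, 16, 2]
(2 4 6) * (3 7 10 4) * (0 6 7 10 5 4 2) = (0 6)(2 3 10)(4 7 5) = [6, 1, 3, 10, 7, 4, 0, 5, 8, 9, 2]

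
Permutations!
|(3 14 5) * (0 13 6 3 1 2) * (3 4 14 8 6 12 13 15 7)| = |(0 15 7 3 8 6 4 14 5 1 2)(12 13)| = 22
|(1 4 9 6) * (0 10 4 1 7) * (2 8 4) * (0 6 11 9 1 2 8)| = 6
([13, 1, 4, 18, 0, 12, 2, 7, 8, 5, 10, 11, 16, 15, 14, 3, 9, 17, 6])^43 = (0 3 2 13 18 4 15 6)(5 9 16 12)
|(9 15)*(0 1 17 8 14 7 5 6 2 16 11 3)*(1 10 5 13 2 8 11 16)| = 26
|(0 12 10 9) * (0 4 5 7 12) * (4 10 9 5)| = |(5 7 12 9 10)| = 5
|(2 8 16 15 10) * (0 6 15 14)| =|(0 6 15 10 2 8 16 14)| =8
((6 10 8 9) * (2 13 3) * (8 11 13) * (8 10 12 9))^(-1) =((2 10 11 13 3)(6 12 9))^(-1) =(2 3 13 11 10)(6 9 12)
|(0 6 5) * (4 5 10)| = 5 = |(0 6 10 4 5)|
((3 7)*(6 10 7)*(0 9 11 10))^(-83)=(0 9 11 10 7 3 6)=((0 9 11 10 7 3 6))^(-83)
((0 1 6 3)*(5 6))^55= ((0 1 5 6 3))^55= (6)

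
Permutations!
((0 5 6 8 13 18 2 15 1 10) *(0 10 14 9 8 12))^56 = (18)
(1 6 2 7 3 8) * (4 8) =(1 6 2 7 3 4 8) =[0, 6, 7, 4, 8, 5, 2, 3, 1]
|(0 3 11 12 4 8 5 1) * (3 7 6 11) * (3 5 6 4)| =|(0 7 4 8 6 11 12 3 5 1)| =10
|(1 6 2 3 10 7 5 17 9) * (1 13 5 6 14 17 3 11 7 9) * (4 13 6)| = 30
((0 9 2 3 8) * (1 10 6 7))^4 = ((0 9 2 3 8)(1 10 6 7))^4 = (10)(0 8 3 2 9)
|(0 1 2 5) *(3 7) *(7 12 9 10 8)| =|(0 1 2 5)(3 12 9 10 8 7)| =12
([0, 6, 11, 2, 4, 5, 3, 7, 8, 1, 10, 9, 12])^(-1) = (12)(1 9 11 2 3 6)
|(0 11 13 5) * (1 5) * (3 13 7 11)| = |(0 3 13 1 5)(7 11)| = 10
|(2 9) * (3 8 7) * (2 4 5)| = |(2 9 4 5)(3 8 7)| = 12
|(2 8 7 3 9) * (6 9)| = 6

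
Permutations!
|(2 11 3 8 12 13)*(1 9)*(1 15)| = 6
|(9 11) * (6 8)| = 2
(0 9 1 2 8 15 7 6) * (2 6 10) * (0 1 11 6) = [9, 0, 8, 3, 4, 5, 1, 10, 15, 11, 2, 6, 12, 13, 14, 7] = (0 9 11 6 1)(2 8 15 7 10)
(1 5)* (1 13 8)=(1 5 13 8)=[0, 5, 2, 3, 4, 13, 6, 7, 1, 9, 10, 11, 12, 8]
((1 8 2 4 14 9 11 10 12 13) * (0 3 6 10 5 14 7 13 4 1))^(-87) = (0 3 6 10 12 4 7 13)(5 14 9 11)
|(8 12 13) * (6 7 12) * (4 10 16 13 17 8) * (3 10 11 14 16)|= 10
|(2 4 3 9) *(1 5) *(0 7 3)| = 6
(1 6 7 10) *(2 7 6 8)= [0, 8, 7, 3, 4, 5, 6, 10, 2, 9, 1]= (1 8 2 7 10)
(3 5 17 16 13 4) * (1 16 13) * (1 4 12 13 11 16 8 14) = (1 8 14)(3 5 17 11 16 4)(12 13) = [0, 8, 2, 5, 3, 17, 6, 7, 14, 9, 10, 16, 13, 12, 1, 15, 4, 11]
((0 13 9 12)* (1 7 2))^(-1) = (0 12 9 13)(1 2 7) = ((0 13 9 12)(1 7 2))^(-1)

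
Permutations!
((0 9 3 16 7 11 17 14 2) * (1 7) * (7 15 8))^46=((0 9 3 16 1 15 8 7 11 17 14 2))^46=(0 14 11 8 1 3)(2 17 7 15 16 9)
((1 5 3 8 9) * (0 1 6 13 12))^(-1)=(0 12 13 6 9 8 3 5 1)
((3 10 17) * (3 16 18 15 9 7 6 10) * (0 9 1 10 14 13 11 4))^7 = ((0 9 7 6 14 13 11 4)(1 10 17 16 18 15))^7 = (0 4 11 13 14 6 7 9)(1 10 17 16 18 15)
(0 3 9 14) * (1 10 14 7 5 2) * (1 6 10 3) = (0 1 3 9 7 5 2 6 10 14) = [1, 3, 6, 9, 4, 2, 10, 5, 8, 7, 14, 11, 12, 13, 0]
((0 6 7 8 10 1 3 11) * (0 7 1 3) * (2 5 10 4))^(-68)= (0 6 1)(2 11)(3 4)(5 7)(8 10)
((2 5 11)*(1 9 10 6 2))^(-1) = (1 11 5 2 6 10 9)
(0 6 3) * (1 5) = (0 6 3)(1 5) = [6, 5, 2, 0, 4, 1, 3]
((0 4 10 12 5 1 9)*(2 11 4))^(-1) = ((0 2 11 4 10 12 5 1 9))^(-1) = (0 9 1 5 12 10 4 11 2)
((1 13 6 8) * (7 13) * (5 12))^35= ((1 7 13 6 8)(5 12))^35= (13)(5 12)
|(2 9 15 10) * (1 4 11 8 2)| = |(1 4 11 8 2 9 15 10)| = 8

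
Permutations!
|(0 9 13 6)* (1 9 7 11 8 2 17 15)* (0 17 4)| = 6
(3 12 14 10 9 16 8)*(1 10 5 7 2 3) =(1 10 9 16 8)(2 3 12 14 5 7) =[0, 10, 3, 12, 4, 7, 6, 2, 1, 16, 9, 11, 14, 13, 5, 15, 8]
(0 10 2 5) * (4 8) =(0 10 2 5)(4 8) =[10, 1, 5, 3, 8, 0, 6, 7, 4, 9, 2]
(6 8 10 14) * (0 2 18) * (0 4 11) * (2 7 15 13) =(0 7 15 13 2 18 4 11)(6 8 10 14) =[7, 1, 18, 3, 11, 5, 8, 15, 10, 9, 14, 0, 12, 2, 6, 13, 16, 17, 4]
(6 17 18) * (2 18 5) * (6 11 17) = [0, 1, 18, 3, 4, 2, 6, 7, 8, 9, 10, 17, 12, 13, 14, 15, 16, 5, 11] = (2 18 11 17 5)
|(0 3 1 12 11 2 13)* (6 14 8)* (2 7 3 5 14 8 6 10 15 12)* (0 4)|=15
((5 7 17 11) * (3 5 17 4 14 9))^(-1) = ((3 5 7 4 14 9)(11 17))^(-1) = (3 9 14 4 7 5)(11 17)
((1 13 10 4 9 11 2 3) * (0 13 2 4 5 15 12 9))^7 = ((0 13 10 5 15 12 9 11 4)(1 2 3))^7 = (0 11 12 5 13 4 9 15 10)(1 2 3)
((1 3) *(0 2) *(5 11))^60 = ((0 2)(1 3)(5 11))^60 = (11)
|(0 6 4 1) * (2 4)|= |(0 6 2 4 1)|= 5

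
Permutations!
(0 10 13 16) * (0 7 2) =(0 10 13 16 7 2) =[10, 1, 0, 3, 4, 5, 6, 2, 8, 9, 13, 11, 12, 16, 14, 15, 7]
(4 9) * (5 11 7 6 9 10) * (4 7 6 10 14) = (4 14)(5 11 6 9 7 10) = [0, 1, 2, 3, 14, 11, 9, 10, 8, 7, 5, 6, 12, 13, 4]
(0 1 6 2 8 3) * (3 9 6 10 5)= (0 1 10 5 3)(2 8 9 6)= [1, 10, 8, 0, 4, 3, 2, 7, 9, 6, 5]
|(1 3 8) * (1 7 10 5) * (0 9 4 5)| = |(0 9 4 5 1 3 8 7 10)| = 9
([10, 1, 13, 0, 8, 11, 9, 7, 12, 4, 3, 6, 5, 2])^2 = (13)(0 3 10)(4 12 11 9 8 5 6)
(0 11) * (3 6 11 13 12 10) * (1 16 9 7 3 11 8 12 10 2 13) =(0 1 16 9 7 3 6 8 12 2 13 10 11) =[1, 16, 13, 6, 4, 5, 8, 3, 12, 7, 11, 0, 2, 10, 14, 15, 9]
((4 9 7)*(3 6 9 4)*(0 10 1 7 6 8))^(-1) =(0 8 3 7 1 10)(6 9)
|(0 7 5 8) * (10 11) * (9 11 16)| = 4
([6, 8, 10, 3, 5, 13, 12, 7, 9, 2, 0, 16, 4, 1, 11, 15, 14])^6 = (16)(0 1 6 8 12 9 4 2 5 10 13)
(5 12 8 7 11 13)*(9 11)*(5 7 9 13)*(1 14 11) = [0, 14, 2, 3, 4, 12, 6, 13, 9, 1, 10, 5, 8, 7, 11] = (1 14 11 5 12 8 9)(7 13)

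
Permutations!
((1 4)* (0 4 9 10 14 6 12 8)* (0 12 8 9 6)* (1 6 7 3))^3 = ((0 4 6 8 12 9 10 14)(1 7 3))^3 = (0 8 10 4 12 14 6 9)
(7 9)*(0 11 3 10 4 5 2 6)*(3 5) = (0 11 5 2 6)(3 10 4)(7 9) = [11, 1, 6, 10, 3, 2, 0, 9, 8, 7, 4, 5]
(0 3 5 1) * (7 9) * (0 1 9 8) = (0 3 5 9 7 8) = [3, 1, 2, 5, 4, 9, 6, 8, 0, 7]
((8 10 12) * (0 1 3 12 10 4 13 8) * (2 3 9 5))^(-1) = ((0 1 9 5 2 3 12)(4 13 8))^(-1) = (0 12 3 2 5 9 1)(4 8 13)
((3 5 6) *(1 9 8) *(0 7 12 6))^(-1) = (0 5 3 6 12 7)(1 8 9)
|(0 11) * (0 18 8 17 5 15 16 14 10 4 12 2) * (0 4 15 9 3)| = 24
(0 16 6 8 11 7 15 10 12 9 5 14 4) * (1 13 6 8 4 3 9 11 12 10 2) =(0 16 8 12 11 7 15 2 1 13 6 4)(3 9 5 14) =[16, 13, 1, 9, 0, 14, 4, 15, 12, 5, 10, 7, 11, 6, 3, 2, 8]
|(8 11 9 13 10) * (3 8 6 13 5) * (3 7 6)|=9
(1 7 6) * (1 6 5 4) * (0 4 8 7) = (0 4 1)(5 8 7) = [4, 0, 2, 3, 1, 8, 6, 5, 7]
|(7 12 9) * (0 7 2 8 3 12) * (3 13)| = 6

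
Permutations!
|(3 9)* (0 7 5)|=|(0 7 5)(3 9)|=6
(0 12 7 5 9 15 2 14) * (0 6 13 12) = (2 14 6 13 12 7 5 9 15) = [0, 1, 14, 3, 4, 9, 13, 5, 8, 15, 10, 11, 7, 12, 6, 2]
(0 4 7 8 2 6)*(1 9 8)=[4, 9, 6, 3, 7, 5, 0, 1, 2, 8]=(0 4 7 1 9 8 2 6)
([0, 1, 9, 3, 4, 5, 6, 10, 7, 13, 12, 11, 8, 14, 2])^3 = (2 14 13 9)(7 8 12 10)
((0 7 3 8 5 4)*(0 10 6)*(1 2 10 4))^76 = (0 5 6 8 10 3 2 7 1)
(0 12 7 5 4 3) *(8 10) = (0 12 7 5 4 3)(8 10) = [12, 1, 2, 0, 3, 4, 6, 5, 10, 9, 8, 11, 7]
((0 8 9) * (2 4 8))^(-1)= ((0 2 4 8 9))^(-1)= (0 9 8 4 2)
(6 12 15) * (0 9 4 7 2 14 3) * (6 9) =(0 6 12 15 9 4 7 2 14 3) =[6, 1, 14, 0, 7, 5, 12, 2, 8, 4, 10, 11, 15, 13, 3, 9]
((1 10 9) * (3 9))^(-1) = ((1 10 3 9))^(-1) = (1 9 3 10)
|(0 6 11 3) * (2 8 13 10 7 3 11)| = |(0 6 2 8 13 10 7 3)| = 8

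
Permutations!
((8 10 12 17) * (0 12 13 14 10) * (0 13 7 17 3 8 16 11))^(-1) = (0 11 16 17 7 10 14 13 8 3 12)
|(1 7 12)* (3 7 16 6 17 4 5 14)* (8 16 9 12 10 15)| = 33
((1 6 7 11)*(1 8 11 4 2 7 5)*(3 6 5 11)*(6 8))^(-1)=(1 5)(2 4 7)(3 8)(6 11)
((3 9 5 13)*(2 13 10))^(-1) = ((2 13 3 9 5 10))^(-1) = (2 10 5 9 3 13)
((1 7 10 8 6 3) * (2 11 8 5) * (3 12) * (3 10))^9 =(2 8 12 5 11 6 10)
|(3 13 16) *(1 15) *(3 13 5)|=2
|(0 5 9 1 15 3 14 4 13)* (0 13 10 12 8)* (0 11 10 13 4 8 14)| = |(0 5 9 1 15 3)(4 13)(8 11 10 12 14)| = 30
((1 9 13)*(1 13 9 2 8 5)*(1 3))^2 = (13)(1 8 3 2 5)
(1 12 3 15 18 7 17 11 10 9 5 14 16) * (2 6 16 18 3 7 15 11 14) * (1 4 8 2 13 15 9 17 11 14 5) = (1 12 7 11 10 17 5 13 15 3 14 18 9)(2 6 16 4 8) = [0, 12, 6, 14, 8, 13, 16, 11, 2, 1, 17, 10, 7, 15, 18, 3, 4, 5, 9]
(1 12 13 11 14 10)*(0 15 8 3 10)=(0 15 8 3 10 1 12 13 11 14)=[15, 12, 2, 10, 4, 5, 6, 7, 3, 9, 1, 14, 13, 11, 0, 8]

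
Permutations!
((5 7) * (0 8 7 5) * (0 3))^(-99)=((0 8 7 3))^(-99)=(0 8 7 3)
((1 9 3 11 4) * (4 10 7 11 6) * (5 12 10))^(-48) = (1 3 4 9 6)(5 10 11 12 7)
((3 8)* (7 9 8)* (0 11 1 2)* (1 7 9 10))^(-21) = (0 10)(1 11)(2 7) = ((0 11 7 10 1 2)(3 9 8))^(-21)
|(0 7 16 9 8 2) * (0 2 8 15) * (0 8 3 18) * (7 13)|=9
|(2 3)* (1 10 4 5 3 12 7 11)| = 9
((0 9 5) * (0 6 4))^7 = ((0 9 5 6 4))^7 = (0 5 4 9 6)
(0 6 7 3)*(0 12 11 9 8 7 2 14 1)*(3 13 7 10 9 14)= (0 6 2 3 12 11 14 1)(7 13)(8 10 9)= [6, 0, 3, 12, 4, 5, 2, 13, 10, 8, 9, 14, 11, 7, 1]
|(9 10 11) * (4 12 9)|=|(4 12 9 10 11)|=5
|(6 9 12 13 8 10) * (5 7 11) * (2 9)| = 21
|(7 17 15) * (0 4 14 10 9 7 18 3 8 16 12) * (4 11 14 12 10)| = |(0 11 14 4 12)(3 8 16 10 9 7 17 15 18)| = 45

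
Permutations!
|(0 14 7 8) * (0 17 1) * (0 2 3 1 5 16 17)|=|(0 14 7 8)(1 2 3)(5 16 17)|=12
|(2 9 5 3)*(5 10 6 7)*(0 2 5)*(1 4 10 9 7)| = 12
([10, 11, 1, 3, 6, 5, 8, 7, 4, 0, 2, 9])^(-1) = (0 9 11 1 2 10)(4 8 6)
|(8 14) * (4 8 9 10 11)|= 6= |(4 8 14 9 10 11)|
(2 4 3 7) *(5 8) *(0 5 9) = (0 5 8 9)(2 4 3 7) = [5, 1, 4, 7, 3, 8, 6, 2, 9, 0]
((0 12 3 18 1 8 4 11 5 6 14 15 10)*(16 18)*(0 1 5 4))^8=((0 12 3 16 18 5 6 14 15 10 1 8)(4 11))^8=(0 15 18)(1 6 3)(5 12 10)(8 14 16)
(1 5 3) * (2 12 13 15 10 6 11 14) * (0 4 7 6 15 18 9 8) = (0 4 7 6 11 14 2 12 13 18 9 8)(1 5 3)(10 15) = [4, 5, 12, 1, 7, 3, 11, 6, 0, 8, 15, 14, 13, 18, 2, 10, 16, 17, 9]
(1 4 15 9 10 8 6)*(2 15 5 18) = (1 4 5 18 2 15 9 10 8 6) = [0, 4, 15, 3, 5, 18, 1, 7, 6, 10, 8, 11, 12, 13, 14, 9, 16, 17, 2]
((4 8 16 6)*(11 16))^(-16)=((4 8 11 16 6))^(-16)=(4 6 16 11 8)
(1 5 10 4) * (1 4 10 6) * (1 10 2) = (1 5 6 10 2) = [0, 5, 1, 3, 4, 6, 10, 7, 8, 9, 2]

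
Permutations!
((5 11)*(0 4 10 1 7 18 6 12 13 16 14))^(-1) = (0 14 16 13 12 6 18 7 1 10 4)(5 11)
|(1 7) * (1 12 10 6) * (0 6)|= 6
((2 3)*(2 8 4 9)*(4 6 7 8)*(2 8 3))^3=(3 8)(4 6)(7 9)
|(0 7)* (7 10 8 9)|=5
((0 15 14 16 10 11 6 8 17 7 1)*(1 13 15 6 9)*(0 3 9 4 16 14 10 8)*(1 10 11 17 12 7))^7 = (0 6)(1 9 17 3 10)(4 11 15 13 7 12 8 16)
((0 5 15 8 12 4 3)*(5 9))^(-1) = ((0 9 5 15 8 12 4 3))^(-1) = (0 3 4 12 8 15 5 9)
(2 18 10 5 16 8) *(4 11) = [0, 1, 18, 3, 11, 16, 6, 7, 2, 9, 5, 4, 12, 13, 14, 15, 8, 17, 10] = (2 18 10 5 16 8)(4 11)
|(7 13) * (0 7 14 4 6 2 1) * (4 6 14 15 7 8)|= |(0 8 4 14 6 2 1)(7 13 15)|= 21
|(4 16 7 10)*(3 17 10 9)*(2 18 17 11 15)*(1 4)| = |(1 4 16 7 9 3 11 15 2 18 17 10)| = 12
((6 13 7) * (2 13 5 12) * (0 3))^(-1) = (0 3)(2 12 5 6 7 13) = ((0 3)(2 13 7 6 5 12))^(-1)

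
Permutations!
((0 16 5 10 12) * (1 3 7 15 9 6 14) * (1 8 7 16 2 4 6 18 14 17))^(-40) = ((0 2 4 6 17 1 3 16 5 10 12)(7 15 9 18 14 8))^(-40) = (0 17 5 2 1 10 4 3 12 6 16)(7 9 14)(8 15 18)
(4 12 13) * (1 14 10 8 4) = [0, 14, 2, 3, 12, 5, 6, 7, 4, 9, 8, 11, 13, 1, 10] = (1 14 10 8 4 12 13)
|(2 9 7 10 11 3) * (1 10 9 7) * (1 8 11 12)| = |(1 10 12)(2 7 9 8 11 3)| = 6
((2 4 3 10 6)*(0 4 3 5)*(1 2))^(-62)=(0 4 5)(1 10 2 6 3)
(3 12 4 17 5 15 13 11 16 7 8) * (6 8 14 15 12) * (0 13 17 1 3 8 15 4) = (0 13 11 16 7 14 4 1 3 6 15 17 5 12) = [13, 3, 2, 6, 1, 12, 15, 14, 8, 9, 10, 16, 0, 11, 4, 17, 7, 5]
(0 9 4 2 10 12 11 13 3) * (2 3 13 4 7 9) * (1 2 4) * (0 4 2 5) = (13)(0 2 10 12 11 1 5)(3 4)(7 9) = [2, 5, 10, 4, 3, 0, 6, 9, 8, 7, 12, 1, 11, 13]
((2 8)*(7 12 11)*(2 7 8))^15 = ((7 12 11 8))^15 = (7 8 11 12)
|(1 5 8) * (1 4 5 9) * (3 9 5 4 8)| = 4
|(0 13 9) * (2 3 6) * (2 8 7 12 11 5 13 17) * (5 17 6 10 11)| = 40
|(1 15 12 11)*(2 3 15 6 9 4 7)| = 10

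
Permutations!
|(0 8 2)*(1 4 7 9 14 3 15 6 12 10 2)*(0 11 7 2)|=14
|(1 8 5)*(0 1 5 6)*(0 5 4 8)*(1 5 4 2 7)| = |(0 5 2 7 1)(4 8 6)| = 15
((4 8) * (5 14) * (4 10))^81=(5 14)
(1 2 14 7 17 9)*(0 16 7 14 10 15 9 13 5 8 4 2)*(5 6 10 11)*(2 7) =(0 16 2 11 5 8 4 7 17 13 6 10 15 9 1) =[16, 0, 11, 3, 7, 8, 10, 17, 4, 1, 15, 5, 12, 6, 14, 9, 2, 13]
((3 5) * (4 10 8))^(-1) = (3 5)(4 8 10)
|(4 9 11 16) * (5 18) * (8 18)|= 12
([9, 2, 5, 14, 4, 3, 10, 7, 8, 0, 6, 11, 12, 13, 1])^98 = (1 3 2 14 5)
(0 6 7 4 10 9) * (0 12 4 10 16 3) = (0 6 7 10 9 12 4 16 3) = [6, 1, 2, 0, 16, 5, 7, 10, 8, 12, 9, 11, 4, 13, 14, 15, 3]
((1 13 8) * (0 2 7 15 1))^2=(0 7 1 8 2 15 13)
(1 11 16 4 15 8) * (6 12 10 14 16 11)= [0, 6, 2, 3, 15, 5, 12, 7, 1, 9, 14, 11, 10, 13, 16, 8, 4]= (1 6 12 10 14 16 4 15 8)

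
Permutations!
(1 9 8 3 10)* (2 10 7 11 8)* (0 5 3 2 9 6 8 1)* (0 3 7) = (0 5 7 11 1 6 8 2 10 3) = [5, 6, 10, 0, 4, 7, 8, 11, 2, 9, 3, 1]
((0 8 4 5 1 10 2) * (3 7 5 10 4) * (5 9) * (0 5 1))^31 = (0 8 3 7 9 1 4 10 2 5)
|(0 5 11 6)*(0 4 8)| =|(0 5 11 6 4 8)| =6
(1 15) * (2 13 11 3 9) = (1 15)(2 13 11 3 9) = [0, 15, 13, 9, 4, 5, 6, 7, 8, 2, 10, 3, 12, 11, 14, 1]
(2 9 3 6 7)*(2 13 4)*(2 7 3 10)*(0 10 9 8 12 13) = [10, 1, 8, 6, 7, 5, 3, 0, 12, 9, 2, 11, 13, 4] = (0 10 2 8 12 13 4 7)(3 6)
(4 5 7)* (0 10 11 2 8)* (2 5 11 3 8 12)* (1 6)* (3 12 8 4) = (0 10 12 2 8)(1 6)(3 4 11 5 7) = [10, 6, 8, 4, 11, 7, 1, 3, 0, 9, 12, 5, 2]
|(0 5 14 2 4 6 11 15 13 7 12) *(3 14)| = |(0 5 3 14 2 4 6 11 15 13 7 12)| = 12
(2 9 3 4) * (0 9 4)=(0 9 3)(2 4)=[9, 1, 4, 0, 2, 5, 6, 7, 8, 3]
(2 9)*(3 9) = (2 3 9) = [0, 1, 3, 9, 4, 5, 6, 7, 8, 2]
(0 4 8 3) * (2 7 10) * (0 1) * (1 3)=[4, 0, 7, 3, 8, 5, 6, 10, 1, 9, 2]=(0 4 8 1)(2 7 10)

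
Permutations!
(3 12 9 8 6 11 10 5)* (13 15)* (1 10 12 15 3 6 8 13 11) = (1 10 5 6)(3 15 11 12 9 13) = [0, 10, 2, 15, 4, 6, 1, 7, 8, 13, 5, 12, 9, 3, 14, 11]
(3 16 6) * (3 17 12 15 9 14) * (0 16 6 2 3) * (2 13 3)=(0 16 13 3 6 17 12 15 9 14)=[16, 1, 2, 6, 4, 5, 17, 7, 8, 14, 10, 11, 15, 3, 0, 9, 13, 12]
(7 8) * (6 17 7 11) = (6 17 7 8 11) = [0, 1, 2, 3, 4, 5, 17, 8, 11, 9, 10, 6, 12, 13, 14, 15, 16, 7]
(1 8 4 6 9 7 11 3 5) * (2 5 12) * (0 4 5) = (0 4 6 9 7 11 3 12 2)(1 8 5) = [4, 8, 0, 12, 6, 1, 9, 11, 5, 7, 10, 3, 2]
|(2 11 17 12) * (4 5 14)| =|(2 11 17 12)(4 5 14)| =12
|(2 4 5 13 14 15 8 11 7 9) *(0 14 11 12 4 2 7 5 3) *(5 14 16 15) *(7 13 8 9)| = |(0 16 15 9 13 11 14 5 8 12 4 3)| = 12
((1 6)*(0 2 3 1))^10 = (6)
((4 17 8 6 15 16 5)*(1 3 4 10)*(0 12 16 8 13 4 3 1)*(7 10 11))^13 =(0 10 7 11 5 16 12)(4 17 13)(6 15 8)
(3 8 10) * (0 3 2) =(0 3 8 10 2) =[3, 1, 0, 8, 4, 5, 6, 7, 10, 9, 2]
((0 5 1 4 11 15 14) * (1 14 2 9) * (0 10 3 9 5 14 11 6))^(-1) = (0 6 4 1 9 3 10 14)(2 15 11 5)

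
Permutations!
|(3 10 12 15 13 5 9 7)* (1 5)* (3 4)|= 10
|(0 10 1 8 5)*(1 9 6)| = 7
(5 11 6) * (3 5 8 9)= (3 5 11 6 8 9)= [0, 1, 2, 5, 4, 11, 8, 7, 9, 3, 10, 6]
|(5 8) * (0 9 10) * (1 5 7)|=|(0 9 10)(1 5 8 7)|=12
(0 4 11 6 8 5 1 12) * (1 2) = (0 4 11 6 8 5 2 1 12) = [4, 12, 1, 3, 11, 2, 8, 7, 5, 9, 10, 6, 0]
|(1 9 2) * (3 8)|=6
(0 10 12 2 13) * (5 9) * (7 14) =(0 10 12 2 13)(5 9)(7 14) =[10, 1, 13, 3, 4, 9, 6, 14, 8, 5, 12, 11, 2, 0, 7]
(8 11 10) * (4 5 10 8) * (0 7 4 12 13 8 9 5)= (0 7 4)(5 10 12 13 8 11 9)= [7, 1, 2, 3, 0, 10, 6, 4, 11, 5, 12, 9, 13, 8]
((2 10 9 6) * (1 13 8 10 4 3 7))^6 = (1 2 8 3 9)(4 10 7 6 13)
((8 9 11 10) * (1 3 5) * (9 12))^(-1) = ((1 3 5)(8 12 9 11 10))^(-1) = (1 5 3)(8 10 11 9 12)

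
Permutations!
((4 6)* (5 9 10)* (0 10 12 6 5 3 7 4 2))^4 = ((0 10 3 7 4 5 9 12 6 2))^4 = (0 4 6 3 9)(2 7 12 10 5)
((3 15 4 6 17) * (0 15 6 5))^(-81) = (17)(0 5 4 15)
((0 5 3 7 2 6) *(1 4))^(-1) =((0 5 3 7 2 6)(1 4))^(-1) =(0 6 2 7 3 5)(1 4)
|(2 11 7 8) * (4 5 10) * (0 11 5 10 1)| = |(0 11 7 8 2 5 1)(4 10)| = 14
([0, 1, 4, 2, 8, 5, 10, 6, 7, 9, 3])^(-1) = (2 3 10 6 7 8 4)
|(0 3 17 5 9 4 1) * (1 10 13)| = |(0 3 17 5 9 4 10 13 1)| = 9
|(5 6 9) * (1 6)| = |(1 6 9 5)| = 4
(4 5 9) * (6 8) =[0, 1, 2, 3, 5, 9, 8, 7, 6, 4] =(4 5 9)(6 8)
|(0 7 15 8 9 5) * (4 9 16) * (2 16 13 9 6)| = 28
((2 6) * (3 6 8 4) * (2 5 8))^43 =((3 6 5 8 4))^43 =(3 8 6 4 5)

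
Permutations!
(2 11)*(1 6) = (1 6)(2 11) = [0, 6, 11, 3, 4, 5, 1, 7, 8, 9, 10, 2]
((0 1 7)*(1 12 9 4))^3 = (0 4)(1 12)(7 9)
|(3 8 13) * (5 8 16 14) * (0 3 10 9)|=9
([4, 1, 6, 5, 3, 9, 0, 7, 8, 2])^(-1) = (0 6 2 9 5 3 4)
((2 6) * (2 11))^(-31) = (2 11 6)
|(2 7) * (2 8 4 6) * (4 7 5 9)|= |(2 5 9 4 6)(7 8)|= 10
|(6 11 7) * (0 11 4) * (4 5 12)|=|(0 11 7 6 5 12 4)|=7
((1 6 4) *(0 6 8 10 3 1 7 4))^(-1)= ((0 6)(1 8 10 3)(4 7))^(-1)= (0 6)(1 3 10 8)(4 7)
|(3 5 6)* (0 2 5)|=|(0 2 5 6 3)|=5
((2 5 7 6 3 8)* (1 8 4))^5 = ((1 8 2 5 7 6 3 4))^5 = (1 6 2 4 7 8 3 5)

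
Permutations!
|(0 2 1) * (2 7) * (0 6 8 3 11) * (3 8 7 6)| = |(0 6 7 2 1 3 11)| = 7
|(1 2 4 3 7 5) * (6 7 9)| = |(1 2 4 3 9 6 7 5)| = 8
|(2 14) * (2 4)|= 3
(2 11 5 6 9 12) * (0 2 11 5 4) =(0 2 5 6 9 12 11 4) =[2, 1, 5, 3, 0, 6, 9, 7, 8, 12, 10, 4, 11]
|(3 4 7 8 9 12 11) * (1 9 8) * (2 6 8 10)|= |(1 9 12 11 3 4 7)(2 6 8 10)|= 28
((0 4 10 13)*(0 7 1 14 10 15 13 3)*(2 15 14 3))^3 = (0 10 13 3 14 15 1 4 2 7) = ((0 4 14 10 2 15 13 7 1 3))^3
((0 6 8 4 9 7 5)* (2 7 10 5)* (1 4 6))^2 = (0 4 10)(1 9 5)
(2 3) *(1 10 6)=(1 10 6)(2 3)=[0, 10, 3, 2, 4, 5, 1, 7, 8, 9, 6]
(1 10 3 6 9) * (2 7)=(1 10 3 6 9)(2 7)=[0, 10, 7, 6, 4, 5, 9, 2, 8, 1, 3]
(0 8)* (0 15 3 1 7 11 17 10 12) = (0 8 15 3 1 7 11 17 10 12) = [8, 7, 2, 1, 4, 5, 6, 11, 15, 9, 12, 17, 0, 13, 14, 3, 16, 10]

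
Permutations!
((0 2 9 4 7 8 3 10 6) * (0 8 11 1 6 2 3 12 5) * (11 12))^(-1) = (0 5 12 7 4 9 2 10 3)(1 11 8 6)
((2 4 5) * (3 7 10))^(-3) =(10)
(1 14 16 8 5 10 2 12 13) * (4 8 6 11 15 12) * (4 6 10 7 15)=(1 14 16 10 2 6 11 4 8 5 7 15 12 13)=[0, 14, 6, 3, 8, 7, 11, 15, 5, 9, 2, 4, 13, 1, 16, 12, 10]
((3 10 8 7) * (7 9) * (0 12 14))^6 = ((0 12 14)(3 10 8 9 7))^6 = (14)(3 10 8 9 7)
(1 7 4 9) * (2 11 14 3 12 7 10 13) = (1 10 13 2 11 14 3 12 7 4 9) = [0, 10, 11, 12, 9, 5, 6, 4, 8, 1, 13, 14, 7, 2, 3]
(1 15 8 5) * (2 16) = (1 15 8 5)(2 16) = [0, 15, 16, 3, 4, 1, 6, 7, 5, 9, 10, 11, 12, 13, 14, 8, 2]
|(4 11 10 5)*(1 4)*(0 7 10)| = 7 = |(0 7 10 5 1 4 11)|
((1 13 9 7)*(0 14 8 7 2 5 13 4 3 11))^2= (0 8 1 3)(2 13)(4 11 14 7)(5 9)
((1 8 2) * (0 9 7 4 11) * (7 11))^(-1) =((0 9 11)(1 8 2)(4 7))^(-1) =(0 11 9)(1 2 8)(4 7)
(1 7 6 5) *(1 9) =(1 7 6 5 9) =[0, 7, 2, 3, 4, 9, 5, 6, 8, 1]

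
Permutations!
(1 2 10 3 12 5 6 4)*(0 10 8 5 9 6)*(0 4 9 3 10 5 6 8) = (0 5 4 1 2)(3 12)(6 9 8) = [5, 2, 0, 12, 1, 4, 9, 7, 6, 8, 10, 11, 3]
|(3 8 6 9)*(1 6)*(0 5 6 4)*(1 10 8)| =|(0 5 6 9 3 1 4)(8 10)| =14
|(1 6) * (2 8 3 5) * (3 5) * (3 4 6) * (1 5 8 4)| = 4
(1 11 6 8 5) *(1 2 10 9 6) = (1 11)(2 10 9 6 8 5) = [0, 11, 10, 3, 4, 2, 8, 7, 5, 6, 9, 1]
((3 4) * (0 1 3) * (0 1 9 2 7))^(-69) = (0 7 2 9)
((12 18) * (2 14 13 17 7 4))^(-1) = ((2 14 13 17 7 4)(12 18))^(-1) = (2 4 7 17 13 14)(12 18)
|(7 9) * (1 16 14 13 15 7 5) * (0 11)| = |(0 11)(1 16 14 13 15 7 9 5)| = 8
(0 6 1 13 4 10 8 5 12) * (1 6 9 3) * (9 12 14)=(0 12)(1 13 4 10 8 5 14 9 3)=[12, 13, 2, 1, 10, 14, 6, 7, 5, 3, 8, 11, 0, 4, 9]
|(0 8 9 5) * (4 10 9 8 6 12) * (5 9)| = |(0 6 12 4 10 5)| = 6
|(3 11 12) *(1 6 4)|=|(1 6 4)(3 11 12)|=3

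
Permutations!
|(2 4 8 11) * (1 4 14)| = |(1 4 8 11 2 14)| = 6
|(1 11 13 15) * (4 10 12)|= |(1 11 13 15)(4 10 12)|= 12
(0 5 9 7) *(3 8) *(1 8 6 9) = (0 5 1 8 3 6 9 7) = [5, 8, 2, 6, 4, 1, 9, 0, 3, 7]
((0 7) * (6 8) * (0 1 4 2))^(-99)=((0 7 1 4 2)(6 8))^(-99)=(0 7 1 4 2)(6 8)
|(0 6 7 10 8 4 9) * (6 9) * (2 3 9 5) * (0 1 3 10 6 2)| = 12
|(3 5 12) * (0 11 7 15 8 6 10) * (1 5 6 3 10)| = 11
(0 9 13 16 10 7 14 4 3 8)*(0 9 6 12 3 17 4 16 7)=(0 6 12 3 8 9 13 7 14 16 10)(4 17)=[6, 1, 2, 8, 17, 5, 12, 14, 9, 13, 0, 11, 3, 7, 16, 15, 10, 4]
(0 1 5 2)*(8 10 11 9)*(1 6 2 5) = (0 6 2)(8 10 11 9) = [6, 1, 0, 3, 4, 5, 2, 7, 10, 8, 11, 9]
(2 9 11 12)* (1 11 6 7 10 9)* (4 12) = (1 11 4 12 2)(6 7 10 9) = [0, 11, 1, 3, 12, 5, 7, 10, 8, 6, 9, 4, 2]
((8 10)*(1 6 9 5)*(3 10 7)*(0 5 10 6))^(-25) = ((0 5 1)(3 6 9 10 8 7))^(-25) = (0 1 5)(3 7 8 10 9 6)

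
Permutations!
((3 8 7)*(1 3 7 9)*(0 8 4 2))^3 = ((0 8 9 1 3 4 2))^3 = (0 1 2 9 4 8 3)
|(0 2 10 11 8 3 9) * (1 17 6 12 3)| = |(0 2 10 11 8 1 17 6 12 3 9)| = 11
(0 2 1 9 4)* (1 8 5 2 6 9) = (0 6 9 4)(2 8 5) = [6, 1, 8, 3, 0, 2, 9, 7, 5, 4]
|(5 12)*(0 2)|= 2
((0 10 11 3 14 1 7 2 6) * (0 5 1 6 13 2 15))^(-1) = (0 15 7 1 5 6 14 3 11 10)(2 13)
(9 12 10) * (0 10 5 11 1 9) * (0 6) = (0 10 6)(1 9 12 5 11) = [10, 9, 2, 3, 4, 11, 0, 7, 8, 12, 6, 1, 5]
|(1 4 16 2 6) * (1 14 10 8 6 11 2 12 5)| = 20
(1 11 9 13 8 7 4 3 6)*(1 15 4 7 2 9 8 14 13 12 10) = (1 11 8 2 9 12 10)(3 6 15 4)(13 14) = [0, 11, 9, 6, 3, 5, 15, 7, 2, 12, 1, 8, 10, 14, 13, 4]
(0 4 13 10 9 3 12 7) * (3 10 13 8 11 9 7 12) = [4, 1, 2, 3, 8, 5, 6, 0, 11, 10, 7, 9, 12, 13] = (13)(0 4 8 11 9 10 7)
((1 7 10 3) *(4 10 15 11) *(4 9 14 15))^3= (1 10 7 3 4)(9 11 15 14)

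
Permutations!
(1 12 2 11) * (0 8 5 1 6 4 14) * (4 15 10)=(0 8 5 1 12 2 11 6 15 10 4 14)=[8, 12, 11, 3, 14, 1, 15, 7, 5, 9, 4, 6, 2, 13, 0, 10]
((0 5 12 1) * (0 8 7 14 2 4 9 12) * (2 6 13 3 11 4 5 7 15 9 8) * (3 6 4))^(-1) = (0 5 2 1 12 9 15 8 4 14 7)(3 11)(6 13)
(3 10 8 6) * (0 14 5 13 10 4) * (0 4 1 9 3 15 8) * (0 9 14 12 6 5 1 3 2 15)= (0 12 6)(1 14)(2 15 8 5 13 10 9)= [12, 14, 15, 3, 4, 13, 0, 7, 5, 2, 9, 11, 6, 10, 1, 8]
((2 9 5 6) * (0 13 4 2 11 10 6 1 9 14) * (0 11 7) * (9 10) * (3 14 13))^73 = ((0 3 14 11 9 5 1 10 6 7)(2 13 4))^73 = (0 11 1 7 14 5 6 3 9 10)(2 13 4)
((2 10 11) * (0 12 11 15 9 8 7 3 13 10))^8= ((0 12 11 2)(3 13 10 15 9 8 7))^8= (3 13 10 15 9 8 7)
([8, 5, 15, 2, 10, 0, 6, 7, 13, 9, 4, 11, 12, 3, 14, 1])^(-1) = (0 5 1 15 2 3 13 8)(4 10)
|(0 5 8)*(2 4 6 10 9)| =15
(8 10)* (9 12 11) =[0, 1, 2, 3, 4, 5, 6, 7, 10, 12, 8, 9, 11] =(8 10)(9 12 11)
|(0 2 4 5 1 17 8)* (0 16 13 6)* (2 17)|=|(0 17 8 16 13 6)(1 2 4 5)|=12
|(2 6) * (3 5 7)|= 6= |(2 6)(3 5 7)|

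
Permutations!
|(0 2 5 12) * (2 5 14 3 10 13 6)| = |(0 5 12)(2 14 3 10 13 6)| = 6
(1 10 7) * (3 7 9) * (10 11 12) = (1 11 12 10 9 3 7) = [0, 11, 2, 7, 4, 5, 6, 1, 8, 3, 9, 12, 10]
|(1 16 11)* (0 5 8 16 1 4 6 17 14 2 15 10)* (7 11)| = |(0 5 8 16 7 11 4 6 17 14 2 15 10)| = 13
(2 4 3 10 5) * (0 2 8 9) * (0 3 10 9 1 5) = [2, 5, 4, 9, 10, 8, 6, 7, 1, 3, 0] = (0 2 4 10)(1 5 8)(3 9)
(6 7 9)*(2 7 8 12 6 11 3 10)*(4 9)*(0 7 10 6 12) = [7, 1, 10, 6, 9, 5, 8, 4, 0, 11, 2, 3, 12] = (12)(0 7 4 9 11 3 6 8)(2 10)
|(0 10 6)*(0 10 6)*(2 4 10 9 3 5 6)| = 4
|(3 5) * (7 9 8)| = |(3 5)(7 9 8)| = 6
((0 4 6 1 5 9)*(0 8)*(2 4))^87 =(0 8 9 5 1 6 4 2)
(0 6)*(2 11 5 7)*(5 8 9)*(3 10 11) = [6, 1, 3, 10, 4, 7, 0, 2, 9, 5, 11, 8] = (0 6)(2 3 10 11 8 9 5 7)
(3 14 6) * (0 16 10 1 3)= [16, 3, 2, 14, 4, 5, 0, 7, 8, 9, 1, 11, 12, 13, 6, 15, 10]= (0 16 10 1 3 14 6)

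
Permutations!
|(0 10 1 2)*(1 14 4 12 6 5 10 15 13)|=|(0 15 13 1 2)(4 12 6 5 10 14)|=30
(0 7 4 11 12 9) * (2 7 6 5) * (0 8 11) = (0 6 5 2 7 4)(8 11 12 9) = [6, 1, 7, 3, 0, 2, 5, 4, 11, 8, 10, 12, 9]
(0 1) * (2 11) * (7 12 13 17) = (0 1)(2 11)(7 12 13 17) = [1, 0, 11, 3, 4, 5, 6, 12, 8, 9, 10, 2, 13, 17, 14, 15, 16, 7]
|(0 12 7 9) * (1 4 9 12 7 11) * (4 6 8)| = 9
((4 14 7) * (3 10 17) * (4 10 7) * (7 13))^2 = (3 7 17 13 10)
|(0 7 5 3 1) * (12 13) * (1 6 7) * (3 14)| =10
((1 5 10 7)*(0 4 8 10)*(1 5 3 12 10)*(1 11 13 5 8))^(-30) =(0 3 7 13 4 12 8 5 1 10 11)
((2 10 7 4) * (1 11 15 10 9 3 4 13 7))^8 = ((1 11 15 10)(2 9 3 4)(7 13))^8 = (15)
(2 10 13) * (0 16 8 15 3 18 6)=(0 16 8 15 3 18 6)(2 10 13)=[16, 1, 10, 18, 4, 5, 0, 7, 15, 9, 13, 11, 12, 2, 14, 3, 8, 17, 6]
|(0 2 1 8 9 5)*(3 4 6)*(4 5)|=9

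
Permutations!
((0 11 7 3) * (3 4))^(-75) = (11)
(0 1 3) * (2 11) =(0 1 3)(2 11) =[1, 3, 11, 0, 4, 5, 6, 7, 8, 9, 10, 2]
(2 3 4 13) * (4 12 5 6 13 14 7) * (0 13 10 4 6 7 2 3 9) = (0 13 3 12 5 7 6 10 4 14 2 9) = [13, 1, 9, 12, 14, 7, 10, 6, 8, 0, 4, 11, 5, 3, 2]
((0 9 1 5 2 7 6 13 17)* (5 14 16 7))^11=((0 9 1 14 16 7 6 13 17)(2 5))^11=(0 1 16 6 17 9 14 7 13)(2 5)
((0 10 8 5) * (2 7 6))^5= (0 10 8 5)(2 6 7)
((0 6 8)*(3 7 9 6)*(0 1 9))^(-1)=(0 7 3)(1 8 6 9)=((0 3 7)(1 9 6 8))^(-1)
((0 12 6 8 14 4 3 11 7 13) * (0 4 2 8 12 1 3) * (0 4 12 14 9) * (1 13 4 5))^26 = ((0 13 12 6 14 2 8 9)(1 3 11 7 4 5))^26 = (0 12 14 8)(1 11 4)(2 9 13 6)(3 7 5)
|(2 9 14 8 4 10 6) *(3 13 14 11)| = 10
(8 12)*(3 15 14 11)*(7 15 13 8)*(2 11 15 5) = (2 11 3 13 8 12 7 5)(14 15) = [0, 1, 11, 13, 4, 2, 6, 5, 12, 9, 10, 3, 7, 8, 15, 14]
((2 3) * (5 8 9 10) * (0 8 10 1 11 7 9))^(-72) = ((0 8)(1 11 7 9)(2 3)(5 10))^(-72) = (11)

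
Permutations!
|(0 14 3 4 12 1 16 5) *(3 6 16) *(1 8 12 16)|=8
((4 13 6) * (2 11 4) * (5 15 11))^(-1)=(2 6 13 4 11 15 5)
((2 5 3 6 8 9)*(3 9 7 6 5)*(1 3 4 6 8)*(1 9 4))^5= (1 9 4 3 2 6 5)(7 8)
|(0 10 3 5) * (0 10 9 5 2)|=|(0 9 5 10 3 2)|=6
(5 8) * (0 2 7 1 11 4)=(0 2 7 1 11 4)(5 8)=[2, 11, 7, 3, 0, 8, 6, 1, 5, 9, 10, 4]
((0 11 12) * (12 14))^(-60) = (14)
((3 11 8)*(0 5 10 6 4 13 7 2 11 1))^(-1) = ((0 5 10 6 4 13 7 2 11 8 3 1))^(-1) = (0 1 3 8 11 2 7 13 4 6 10 5)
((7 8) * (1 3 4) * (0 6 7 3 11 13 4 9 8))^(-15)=(1 11 13 4)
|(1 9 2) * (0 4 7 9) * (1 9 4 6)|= |(0 6 1)(2 9)(4 7)|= 6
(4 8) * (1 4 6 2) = [0, 4, 1, 3, 8, 5, 2, 7, 6] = (1 4 8 6 2)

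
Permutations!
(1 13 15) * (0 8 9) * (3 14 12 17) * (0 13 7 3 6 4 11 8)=(1 7 3 14 12 17 6 4 11 8 9 13 15)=[0, 7, 2, 14, 11, 5, 4, 3, 9, 13, 10, 8, 17, 15, 12, 1, 16, 6]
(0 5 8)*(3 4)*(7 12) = (0 5 8)(3 4)(7 12) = [5, 1, 2, 4, 3, 8, 6, 12, 0, 9, 10, 11, 7]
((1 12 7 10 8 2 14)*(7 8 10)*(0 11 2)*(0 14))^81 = (1 12 8 14)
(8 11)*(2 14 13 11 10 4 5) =[0, 1, 14, 3, 5, 2, 6, 7, 10, 9, 4, 8, 12, 11, 13] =(2 14 13 11 8 10 4 5)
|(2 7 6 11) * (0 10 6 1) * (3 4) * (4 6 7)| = 20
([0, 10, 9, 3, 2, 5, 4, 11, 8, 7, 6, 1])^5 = (1 9 6 11 2 10 7 4)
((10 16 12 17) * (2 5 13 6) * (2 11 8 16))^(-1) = (2 10 17 12 16 8 11 6 13 5)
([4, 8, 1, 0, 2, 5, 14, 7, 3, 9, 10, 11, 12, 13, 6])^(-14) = (14)(0 8 2)(1 4 3)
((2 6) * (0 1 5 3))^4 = ((0 1 5 3)(2 6))^4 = (6)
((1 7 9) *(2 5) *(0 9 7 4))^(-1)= (0 4 1 9)(2 5)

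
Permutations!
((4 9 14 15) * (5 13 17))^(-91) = (4 9 14 15)(5 17 13)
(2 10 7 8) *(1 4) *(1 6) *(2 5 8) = (1 4 6)(2 10 7)(5 8) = [0, 4, 10, 3, 6, 8, 1, 2, 5, 9, 7]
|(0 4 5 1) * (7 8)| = 4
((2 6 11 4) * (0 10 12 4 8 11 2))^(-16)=(12)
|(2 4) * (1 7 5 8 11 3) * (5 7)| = |(1 5 8 11 3)(2 4)| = 10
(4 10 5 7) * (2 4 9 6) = (2 4 10 5 7 9 6) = [0, 1, 4, 3, 10, 7, 2, 9, 8, 6, 5]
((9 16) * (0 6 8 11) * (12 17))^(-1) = (0 11 8 6)(9 16)(12 17)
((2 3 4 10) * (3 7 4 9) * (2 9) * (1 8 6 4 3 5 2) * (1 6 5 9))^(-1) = (1 10 4 6 3 7 2 5 8)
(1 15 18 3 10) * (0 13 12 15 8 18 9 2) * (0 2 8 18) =(0 13 12 15 9 8)(1 18 3 10) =[13, 18, 2, 10, 4, 5, 6, 7, 0, 8, 1, 11, 15, 12, 14, 9, 16, 17, 3]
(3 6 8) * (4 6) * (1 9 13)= (1 9 13)(3 4 6 8)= [0, 9, 2, 4, 6, 5, 8, 7, 3, 13, 10, 11, 12, 1]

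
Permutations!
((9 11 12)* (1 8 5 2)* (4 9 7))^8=((1 8 5 2)(4 9 11 12 7))^8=(4 12 9 7 11)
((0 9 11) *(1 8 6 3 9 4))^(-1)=((0 4 1 8 6 3 9 11))^(-1)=(0 11 9 3 6 8 1 4)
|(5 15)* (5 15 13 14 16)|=|(5 13 14 16)|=4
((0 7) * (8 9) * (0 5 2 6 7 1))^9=(0 1)(2 6 7 5)(8 9)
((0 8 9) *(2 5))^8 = (0 9 8)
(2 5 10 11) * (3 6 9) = (2 5 10 11)(3 6 9) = [0, 1, 5, 6, 4, 10, 9, 7, 8, 3, 11, 2]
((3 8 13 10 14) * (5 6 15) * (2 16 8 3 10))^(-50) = (2 8)(5 6 15)(13 16)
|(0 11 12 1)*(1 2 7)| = 6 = |(0 11 12 2 7 1)|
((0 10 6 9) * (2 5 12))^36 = ((0 10 6 9)(2 5 12))^36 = (12)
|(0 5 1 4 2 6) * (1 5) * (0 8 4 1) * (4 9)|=5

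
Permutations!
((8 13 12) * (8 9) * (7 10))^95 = (7 10)(8 9 12 13)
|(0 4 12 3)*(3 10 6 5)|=|(0 4 12 10 6 5 3)|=7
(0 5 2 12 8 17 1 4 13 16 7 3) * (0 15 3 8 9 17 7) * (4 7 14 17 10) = (0 5 2 12 9 10 4 13 16)(1 7 8 14 17)(3 15) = [5, 7, 12, 15, 13, 2, 6, 8, 14, 10, 4, 11, 9, 16, 17, 3, 0, 1]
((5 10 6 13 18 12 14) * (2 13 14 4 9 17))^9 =((2 13 18 12 4 9 17)(5 10 6 14))^9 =(2 18 4 17 13 12 9)(5 10 6 14)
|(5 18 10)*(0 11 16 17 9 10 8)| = |(0 11 16 17 9 10 5 18 8)| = 9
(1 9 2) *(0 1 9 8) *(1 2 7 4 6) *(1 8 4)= (0 2 9 7 1 4 6 8)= [2, 4, 9, 3, 6, 5, 8, 1, 0, 7]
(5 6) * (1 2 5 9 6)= (1 2 5)(6 9)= [0, 2, 5, 3, 4, 1, 9, 7, 8, 6]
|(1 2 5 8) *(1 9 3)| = |(1 2 5 8 9 3)| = 6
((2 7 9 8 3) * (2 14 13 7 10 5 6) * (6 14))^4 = (2 13 3 5 9)(6 14 8 10 7)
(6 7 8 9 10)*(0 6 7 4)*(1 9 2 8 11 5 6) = (0 1 9 10 7 11 5 6 4)(2 8) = [1, 9, 8, 3, 0, 6, 4, 11, 2, 10, 7, 5]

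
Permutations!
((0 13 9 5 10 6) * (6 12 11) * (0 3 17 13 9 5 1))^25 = (0 9 1)(3 17 13 5 10 12 11 6)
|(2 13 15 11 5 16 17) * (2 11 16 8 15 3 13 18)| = 6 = |(2 18)(3 13)(5 8 15 16 17 11)|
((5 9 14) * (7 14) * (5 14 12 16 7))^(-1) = ((5 9)(7 12 16))^(-1) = (5 9)(7 16 12)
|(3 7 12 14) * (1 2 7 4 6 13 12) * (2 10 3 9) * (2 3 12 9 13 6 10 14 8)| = |(1 14 13 9 3 4 10 12 8 2 7)| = 11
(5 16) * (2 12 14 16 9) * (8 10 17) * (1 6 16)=(1 6 16 5 9 2 12 14)(8 10 17)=[0, 6, 12, 3, 4, 9, 16, 7, 10, 2, 17, 11, 14, 13, 1, 15, 5, 8]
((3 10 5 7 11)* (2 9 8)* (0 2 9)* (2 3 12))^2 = (0 10 7 12)(2 3 5 11)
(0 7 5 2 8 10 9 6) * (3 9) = (0 7 5 2 8 10 3 9 6) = [7, 1, 8, 9, 4, 2, 0, 5, 10, 6, 3]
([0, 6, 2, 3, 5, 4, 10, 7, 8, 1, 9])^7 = [0, 9, 2, 3, 5, 4, 1, 7, 8, 10, 6]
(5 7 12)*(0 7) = (0 7 12 5) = [7, 1, 2, 3, 4, 0, 6, 12, 8, 9, 10, 11, 5]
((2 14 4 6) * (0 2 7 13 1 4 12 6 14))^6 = (1 13 7 6 12 14 4)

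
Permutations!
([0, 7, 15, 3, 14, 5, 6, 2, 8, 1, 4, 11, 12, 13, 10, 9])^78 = (1 15 7 9 2)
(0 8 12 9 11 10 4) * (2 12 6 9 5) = (0 8 6 9 11 10 4)(2 12 5) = [8, 1, 12, 3, 0, 2, 9, 7, 6, 11, 4, 10, 5]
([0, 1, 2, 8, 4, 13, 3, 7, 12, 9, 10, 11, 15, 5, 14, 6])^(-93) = (3 12 6 8 15)(5 13)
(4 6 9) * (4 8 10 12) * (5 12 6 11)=(4 11 5 12)(6 9 8 10)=[0, 1, 2, 3, 11, 12, 9, 7, 10, 8, 6, 5, 4]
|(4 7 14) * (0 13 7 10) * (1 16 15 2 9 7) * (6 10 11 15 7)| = |(0 13 1 16 7 14 4 11 15 2 9 6 10)| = 13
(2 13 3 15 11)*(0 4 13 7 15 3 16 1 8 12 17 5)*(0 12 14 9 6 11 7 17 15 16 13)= (0 4)(1 8 14 9 6 11 2 17 5 12 15 7 16)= [4, 8, 17, 3, 0, 12, 11, 16, 14, 6, 10, 2, 15, 13, 9, 7, 1, 5]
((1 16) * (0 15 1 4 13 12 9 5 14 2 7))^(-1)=((0 15 1 16 4 13 12 9 5 14 2 7))^(-1)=(0 7 2 14 5 9 12 13 4 16 1 15)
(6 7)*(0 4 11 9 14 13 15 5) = (0 4 11 9 14 13 15 5)(6 7) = [4, 1, 2, 3, 11, 0, 7, 6, 8, 14, 10, 9, 12, 15, 13, 5]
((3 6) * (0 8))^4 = ((0 8)(3 6))^4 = (8)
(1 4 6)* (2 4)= (1 2 4 6)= [0, 2, 4, 3, 6, 5, 1]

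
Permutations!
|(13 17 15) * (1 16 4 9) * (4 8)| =15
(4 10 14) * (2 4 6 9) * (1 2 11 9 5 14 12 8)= (1 2 4 10 12 8)(5 14 6)(9 11)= [0, 2, 4, 3, 10, 14, 5, 7, 1, 11, 12, 9, 8, 13, 6]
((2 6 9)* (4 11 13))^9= (13)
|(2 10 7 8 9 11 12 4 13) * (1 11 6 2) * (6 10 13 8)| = 11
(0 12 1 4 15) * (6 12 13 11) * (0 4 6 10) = (0 13 11 10)(1 6 12)(4 15) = [13, 6, 2, 3, 15, 5, 12, 7, 8, 9, 0, 10, 1, 11, 14, 4]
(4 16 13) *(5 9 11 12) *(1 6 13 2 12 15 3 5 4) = (1 6 13)(2 12 4 16)(3 5 9 11 15) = [0, 6, 12, 5, 16, 9, 13, 7, 8, 11, 10, 15, 4, 1, 14, 3, 2]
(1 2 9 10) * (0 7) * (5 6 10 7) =(0 5 6 10 1 2 9 7) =[5, 2, 9, 3, 4, 6, 10, 0, 8, 7, 1]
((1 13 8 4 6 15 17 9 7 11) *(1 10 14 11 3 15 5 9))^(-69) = (1 3 5 8 17 7 6 13 15 9 4)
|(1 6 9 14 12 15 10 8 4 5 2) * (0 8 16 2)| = |(0 8 4 5)(1 6 9 14 12 15 10 16 2)| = 36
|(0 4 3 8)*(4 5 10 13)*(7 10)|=|(0 5 7 10 13 4 3 8)|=8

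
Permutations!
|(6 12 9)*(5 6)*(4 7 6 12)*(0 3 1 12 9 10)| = |(0 3 1 12 10)(4 7 6)(5 9)| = 30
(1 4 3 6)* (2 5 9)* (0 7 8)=(0 7 8)(1 4 3 6)(2 5 9)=[7, 4, 5, 6, 3, 9, 1, 8, 0, 2]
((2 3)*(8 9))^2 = (9)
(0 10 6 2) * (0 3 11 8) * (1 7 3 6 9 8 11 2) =[10, 7, 6, 2, 4, 5, 1, 3, 0, 8, 9, 11] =(11)(0 10 9 8)(1 7 3 2 6)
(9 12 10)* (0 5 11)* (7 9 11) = [5, 1, 2, 3, 4, 7, 6, 9, 8, 12, 11, 0, 10] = (0 5 7 9 12 10 11)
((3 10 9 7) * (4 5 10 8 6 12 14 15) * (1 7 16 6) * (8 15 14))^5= ((1 7 3 15 4 5 10 9 16 6 12 8))^5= (1 5 12 15 16 7 10 8 4 6 3 9)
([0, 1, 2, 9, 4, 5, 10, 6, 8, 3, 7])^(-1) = [0, 1, 2, 9, 4, 5, 7, 10, 8, 3, 6]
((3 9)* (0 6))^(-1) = (0 6)(3 9)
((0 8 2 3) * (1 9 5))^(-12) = (9)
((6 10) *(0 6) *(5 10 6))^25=((0 5 10))^25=(0 5 10)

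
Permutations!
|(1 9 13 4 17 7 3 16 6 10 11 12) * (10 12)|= |(1 9 13 4 17 7 3 16 6 12)(10 11)|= 10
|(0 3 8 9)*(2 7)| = 4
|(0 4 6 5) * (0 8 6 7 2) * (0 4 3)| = |(0 3)(2 4 7)(5 8 6)| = 6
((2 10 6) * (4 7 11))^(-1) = ((2 10 6)(4 7 11))^(-1) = (2 6 10)(4 11 7)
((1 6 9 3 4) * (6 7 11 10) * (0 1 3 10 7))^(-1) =(0 1)(3 4)(6 10 9)(7 11)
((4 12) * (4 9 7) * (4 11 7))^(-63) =(12)(7 11)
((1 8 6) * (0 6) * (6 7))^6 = (0 7 6 1 8)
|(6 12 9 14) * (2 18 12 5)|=|(2 18 12 9 14 6 5)|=7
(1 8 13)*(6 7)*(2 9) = (1 8 13)(2 9)(6 7) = [0, 8, 9, 3, 4, 5, 7, 6, 13, 2, 10, 11, 12, 1]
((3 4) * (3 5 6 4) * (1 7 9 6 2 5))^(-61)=(1 4 6 9 7)(2 5)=((1 7 9 6 4)(2 5))^(-61)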